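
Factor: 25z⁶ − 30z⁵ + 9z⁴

Factor out z⁴ first: what remains is 25z² − 30z + 9.
Recognize a perfect-square trinomial with the parts 3 and 5z.

z⁴(5z − 3)²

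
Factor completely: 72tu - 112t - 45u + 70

Group as (72tu - 112t) + (-45u + 70) = 8t(9u - 14) - 5(9u - 14).
Both groups share the factor (9u - 14).

(8t - 5)(9u - 14)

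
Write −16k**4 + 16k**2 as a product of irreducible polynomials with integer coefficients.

−16k**2(k + 1)(k − 1)

Every term has a factor of 16k**2; factoring it out leaves −k**2 + 1.
Recognize a difference of squares with the parts 1 and k.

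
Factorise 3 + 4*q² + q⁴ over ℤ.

Substitute u = q² to get a quadratic in u, then factor.
q² + 1 is irreducible over ℤ (sum of squares).
q² + 3 is irreducible over ℤ (always positive, so no real roots).

(q² + 1)*(q² + 3)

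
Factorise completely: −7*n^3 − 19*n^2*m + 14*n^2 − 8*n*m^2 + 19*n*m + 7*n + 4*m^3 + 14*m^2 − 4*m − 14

−(7*n − 2*m − 7)*(n + 2*m − 2)*(n + m + 1)

Group: n*(−7*n^2 − 5*n*m + 2*m^2 + 9*m + 7) + (2*m − 2)*(−7*n^2 − 5*n*m + 2*m^2 + 9*m + 7); both groups contain (−7*n^2 − 5*n*m + 2*m^2 + 9*m + 7), so (n + 2*m − 2) is a factor with cofactor −7*n^2 − 5*n*m + 2*m^2 + 9*m + 7.
The cofactor groups again: −7*n^2 − 5*n*m + 2*m^2 + 9*m + 7 = −7*n*(n + m + 1) + (2*m + 7)*(n + m + 1); both groups contain (n + m + 1), giving −(7*n − 2*m − 7)*(n + m + 1).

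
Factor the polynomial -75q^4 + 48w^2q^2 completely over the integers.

3q^2(4w - 5q)(4w + 5q)

Every term has a factor of 3q^2. Then 16w^2 - 25q^2 = (4w)² − (5q)².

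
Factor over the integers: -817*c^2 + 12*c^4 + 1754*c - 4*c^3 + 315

Among the possible rational roots, c = -9 is a root, giving the factor (c + 9) and quotient 12*c^3 - 112*c^2 + 191*c + 35.
Then c = -1/6 is a root, so (6*c + 1) divides it; the quotient is 2*c^2 - 19*c + 35.
The remaining quadratic factors as (2*c - 5)(c - 7).

(2*c - 5)*(6*c + 1)*(c + 9)*(c - 7)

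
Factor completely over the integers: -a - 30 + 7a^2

(7a - 15)(a + 2)

Need a pair with product 7·(-30) = -210 and sum -1: that's 14 and -15.
Split the middle term: 7a^2 + 14a - 15a - 30 = 7a(a + 2) - 15(a + 2).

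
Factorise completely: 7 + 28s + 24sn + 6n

Group as (24sn + 28s) + (6n + 7) = 4s(6n + 7) + (6n + 7).
Both groups share the factor (6n + 7).

(4s + 1)(6n + 7)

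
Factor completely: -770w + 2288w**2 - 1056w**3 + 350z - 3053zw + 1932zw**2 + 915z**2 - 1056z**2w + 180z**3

(5z - 11w)(12z - 12w + 5)(3z - 8w + 14)

Group: 12z(15z**2 - 73zw + 70z + 88w**2 - 154w) + (-12w + 5)(15z**2 - 73zw + 70z + 88w**2 - 154w); both groups contain (15z**2 - 73zw + 70z + 88w**2 - 154w), so (12z - 12w + 5) is a factor with cofactor 15z**2 - 73zw + 70z + 88w**2 - 154w.
The cofactor groups again: 15z**2 - 73zw + 70z + 88w**2 - 154w = 5z(3z - 8w + 14) - 11w(3z - 8w + 14); both groups contain (3z - 8w + 14), giving (5z - 11w)(3z - 8w + 14).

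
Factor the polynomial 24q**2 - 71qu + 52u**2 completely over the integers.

(3q - 4u)(8q - 13u)

Group: 8q(3q - 4u) - 13u(3q - 4u); both groups contain (3q - 4u).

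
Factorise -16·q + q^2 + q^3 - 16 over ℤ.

By the rational root theorem, q = -1 is a root, giving the factor (q + 1) and quotient q^2 - 16.
The remaining quadratic factors as (q + 4)(q - 4).

(q + 1)·(q + 4)·(q - 4)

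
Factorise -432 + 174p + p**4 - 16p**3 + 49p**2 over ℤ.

Trying the rational-root candidates, p = -3 is a root, so (p + 3) is a factor; dividing leaves p**3 - 19p**2 + 106p - 144.
Continuing, p = 8 is a root, giving the factor (p - 8) and quotient p**2 - 11p + 18.
The remaining quadratic factors as (p - 9)(p - 2).

(p + 3)(p - 2)(p - 8)(p - 9)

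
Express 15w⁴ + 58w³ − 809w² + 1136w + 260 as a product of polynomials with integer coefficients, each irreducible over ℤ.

Trying the rational-root candidates, w = 2 is a root, giving the factor (w − 2) and quotient 15w³ + 88w² − 633w − 130.
Next, w = −10 is a root, giving the factor (w + 10) and quotient 15w² − 62w − 13.
The remaining quadratic factors as (3w − 13)(5w + 1).

(3w − 13)(5w + 1)(w + 10)(w − 2)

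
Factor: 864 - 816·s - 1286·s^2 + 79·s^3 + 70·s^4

(2·s + 9)·(5·s + 6)·(7·s - 4)·(s - 4)

Testing divisors of the constant over divisors of the leading coefficient, s = -9/2 is a root, so (2·s + 9) is a factor; dividing leaves 35·s^3 - 118·s^2 - 112·s + 96.
Then s = 4/7 is a root, giving the factor (7·s - 4) and quotient 5·s^2 - 14·s - 24.
The remaining quadratic factors as (5·s + 6)(s - 4).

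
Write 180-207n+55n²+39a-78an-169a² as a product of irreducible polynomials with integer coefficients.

-(13a+11n-15)(13a-5n+12)

Group: -13a(13a-5n+12) + (-11n+15)(13a-5n+12); both groups contain (13a-5n+12).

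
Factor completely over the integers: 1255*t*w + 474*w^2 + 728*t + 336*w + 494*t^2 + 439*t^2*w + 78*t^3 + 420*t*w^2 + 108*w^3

Group: 3*t*(26*t^2 + 129*t*w + 104*t + 54*w^2 + 48*w) + (2*w + 7)*(26*t^2 + 129*t*w + 104*t + 54*w^2 + 48*w); both groups contain (26*t^2 + 129*t*w + 104*t + 54*w^2 + 48*w), so (3*t + 2*w + 7) is a factor with cofactor 26*t^2 + 129*t*w + 104*t + 54*w^2 + 48*w.
The cofactor groups again: 26*t^2 + 129*t*w + 104*t + 54*w^2 + 48*w = 2*t*(13*t + 6*w) + (9*w + 8)*(13*t + 6*w); both groups contain (13*t + 6*w), giving (2*t + 9*w + 8)*(13*t + 6*w).

(13*t + 6*w)*(2*t + 9*w + 8)*(3*t + 2*w + 7)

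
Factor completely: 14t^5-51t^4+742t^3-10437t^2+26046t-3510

By the rational root theorem, t = 13/2 is a root, so (2t-13) divides it; the quotient is 7t^4+20t^3+501t^2-1962t+270.
Next, t = 3 is a root, so (t-3) divides it; the quotient is 7t^3+41t^2+624t-90.
Then t = 1/7 is a root, so (7t-1) is a factor; dividing leaves t^2+6t+90.
The quadratic t^2+6t+90 has discriminant -324 < 0 and is irreducible over ℤ.

(2t-13)(7t-1)(t-3)(t^2+6t+90)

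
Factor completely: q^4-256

(q)⁴ − (4)⁴ = ((q)² − (4)²)((q)² + (4)²); the first factor splits again, the second (q^2+16) is irreducible.

(q+4)(q-4)(q^2+16)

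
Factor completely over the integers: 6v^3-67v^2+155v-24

Among the possible rational roots, v = 8 is a root, so (v-8) is a factor; dividing leaves 6v^2-19v+3.
The remaining quadratic factors as (v-3)(6v-1).

(6v-1)(v-3)(v-8)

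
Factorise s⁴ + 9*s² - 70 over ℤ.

(s² + 14)*(s² - 5)

Substitute u = s² to get a quadratic in u, then factor.
s² - 5 is irreducible over ℤ (5 is not a perfect square).
s² + 14 is irreducible over ℤ (always positive, so no real roots).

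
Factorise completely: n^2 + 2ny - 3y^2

Group: n(n - y) + 3y(n - y); both groups contain (n - y).

(n + 3y)(n - y)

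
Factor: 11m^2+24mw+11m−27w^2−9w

(11m−9w)(m+3w+1)

Group: m(11m−9w) + (3w+1)(11m−9w); both groups contain (11m−9w).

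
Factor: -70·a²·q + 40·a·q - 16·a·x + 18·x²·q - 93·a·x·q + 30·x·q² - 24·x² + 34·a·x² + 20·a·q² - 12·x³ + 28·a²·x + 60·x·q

Group: 2·a·(14·a·x - 35·a·q - 4·x² + 6·x·q - 8·x + 10·q² + 20·q) + 3·x·(14·a·x - 35·a·q - 4·x² + 6·x·q - 8·x + 10·q² + 20·q); both groups contain (14·a·x - 35·a·q - 4·x² + 6·x·q - 8·x + 10·q² + 20·q), so (2·a + 3·x) is a factor with cofactor 14·a·x - 35·a·q - 4·x² + 6·x·q - 8·x + 10·q² + 20·q.
The cofactor groups again: 14·a·x - 35·a·q - 4·x² + 6·x·q - 8·x + 10·q² + 20·q = 2·x·(7·a - 2·x - 2·q - 4) - 5·q·(7·a - 2·x - 2·q - 4); both groups contain (7·a - 2·x - 2·q - 4), giving (2·x - 5·q)·(7·a - 2·x - 2·q - 4).

(2·x - 5·q)·(2·a + 3·x)·(7·a - 2·x - 2·q - 4)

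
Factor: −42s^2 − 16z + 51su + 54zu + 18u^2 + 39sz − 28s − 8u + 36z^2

−(6s − 9z − 9u + 4)(7s + 4z + 2u)

Group: −6s(7s + 4z + 2u) + (9z + 9u − 4)(7s + 4z + 2u); both groups contain (7s + 4z + 2u).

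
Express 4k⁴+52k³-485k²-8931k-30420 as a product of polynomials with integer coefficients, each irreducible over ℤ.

Trying the rational-root candidates, k = -12 is a root, so (k+12) divides it; the quotient is 4k³+4k²-533k-2535.
Continuing, k = -15/2 is a root, so (2k+15) is a factor; dividing leaves 2k²-13k-169.
The remaining quadratic factors as (k-13)(2k+13).

(2k+13)(2k+15)(k+12)(k-13)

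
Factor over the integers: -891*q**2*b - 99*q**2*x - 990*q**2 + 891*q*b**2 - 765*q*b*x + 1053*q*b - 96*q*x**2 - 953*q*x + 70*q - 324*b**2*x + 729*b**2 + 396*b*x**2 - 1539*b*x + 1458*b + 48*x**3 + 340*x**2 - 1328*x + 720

-(9*q - 9*b + 12*x - 8)*(11*q - 4*x + 9)*(9*b + x + 10)

Group: 11*q*(-81*q*b - 9*q*x - 90*q + 81*b**2 - 99*b*x + 162*b - 12*x**2 - 112*x + 80) + (-4*x + 9)*(-81*q*b - 9*q*x - 90*q + 81*b**2 - 99*b*x + 162*b - 12*x**2 - 112*x + 80); both groups contain (-81*q*b - 9*q*x - 90*q + 81*b**2 - 99*b*x + 162*b - 12*x**2 - 112*x + 80), so (11*q - 4*x + 9) is a factor with cofactor -81*q*b - 9*q*x - 90*q + 81*b**2 - 99*b*x + 162*b - 12*x**2 - 112*x + 80.
The cofactor groups again: -81*q*b - 9*q*x - 90*q + 81*b**2 - 99*b*x + 162*b - 12*x**2 - 112*x + 80 = -9*b*(9*q - 9*b + 12*x - 8) + (-x - 10)*(9*q - 9*b + 12*x - 8); both groups contain (9*q - 9*b + 12*x - 8), giving -(9*b + x + 10)*(9*q - 9*b + 12*x - 8).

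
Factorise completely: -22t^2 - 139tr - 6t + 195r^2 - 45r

-(11t - 13r + 3)(2t + 15r)

Group: -11t(2t + 15r) + (13r - 3)(2t + 15r); both groups contain (2t + 15r).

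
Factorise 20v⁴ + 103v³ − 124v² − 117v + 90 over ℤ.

By the rational root theorem, v = −6 is a root, giving the factor (v + 6) and quotient 20v³ − 17v² − 22v + 15.
Then v = −1 is a root, so (v + 1) is a factor; dividing leaves 20v² − 37v + 15.
The remaining quadratic factors as (5v − 3)(4v − 5).

(4v − 5)(5v − 3)(v + 1)(v + 6)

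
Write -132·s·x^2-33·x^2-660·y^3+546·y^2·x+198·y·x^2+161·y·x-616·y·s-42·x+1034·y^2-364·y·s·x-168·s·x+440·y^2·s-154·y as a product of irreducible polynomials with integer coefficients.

-(10·y-11·x-14)·(6·y-4·s-1)·(11·y+3·x)

Group: 11·y·(-60·y^2+40·y·s+66·y·x+94·y-44·s·x-56·s-11·x-14) + 3·x·(-60·y^2+40·y·s+66·y·x+94·y-44·s·x-56·s-11·x-14); both groups contain (-60·y^2+40·y·s+66·y·x+94·y-44·s·x-56·s-11·x-14), so (11·y+3·x) is a factor with cofactor -60·y^2+40·y·s+66·y·x+94·y-44·s·x-56·s-11·x-14.
The cofactor groups again: -60·y^2+40·y·s+66·y·x+94·y-44·s·x-56·s-11·x-14 = -6·y·(10·y-11·x-14) + (4·s+1)·(10·y-11·x-14); both groups contain (10·y-11·x-14), giving -(6·y-4·s-1)·(10·y-11·x-14).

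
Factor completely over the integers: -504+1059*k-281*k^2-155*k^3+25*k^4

(5*k-3)*(5*k-8)*(k+3)*(k-7)

Trying the rational-root candidates, k = -3 is a root, giving the factor (k+3) and quotient 25*k^3-230*k^2+409*k-168.
Continuing, k = 8/5 is a root, so (5*k-8) is a factor; dividing leaves 5*k^2-38*k+21.
The remaining quadratic factors as (5*k-3)(k-7).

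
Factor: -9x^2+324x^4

9x^2(6x+1)(6x-1)

Factor out 9x^2, leaving 36x^2-1, which is a difference of two squares.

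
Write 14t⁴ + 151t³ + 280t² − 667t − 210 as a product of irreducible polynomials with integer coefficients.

Testing divisors of the constant over divisors of the leading coefficient, t = −5 is a root, so (t + 5) divides it; the quotient is 14t³ + 81t² − 125t − 42.
Next, t = 3/2 is a root, so (2t − 3) divides it; the quotient is 7t² + 51t + 14.
The remaining quadratic factors as (7t + 2)(t + 7).

(2t − 3)(7t + 2)(t + 5)(t + 7)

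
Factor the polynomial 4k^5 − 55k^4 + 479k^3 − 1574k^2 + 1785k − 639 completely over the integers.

By the rational root theorem, k = 3/4 is a root, so (4k − 3) is a factor; dividing leaves k^4 − 13k^3 + 110k^2 − 311k + 213.
Continuing, k = 1 is a root, giving the factor (k − 1) and quotient k^3 − 12k^2 + 98k − 213.
Next, k = 3 is a root, giving the factor (k − 3) and quotient k^2 − 9k + 71.
The quadratic k^2 − 9k + 71 has discriminant −203 < 0 and is irreducible over ℤ.

(4k − 3)(k − 1)(k − 3)(k^2 − 9k + 71)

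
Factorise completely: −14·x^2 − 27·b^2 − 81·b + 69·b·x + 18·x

Group: −3·b·(9·b − 2·x) + (7·x − 9)·(9·b − 2·x); both groups contain (9·b − 2·x).

−(3·b − 7·x + 9)·(9·b − 2·x)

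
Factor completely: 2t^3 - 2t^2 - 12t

Pull out the common factor 2t, then factor the remaining trinomial.

2t(t + 2)(t - 3)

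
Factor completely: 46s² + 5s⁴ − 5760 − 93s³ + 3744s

By the rational root theorem, s = 8 is a root, giving the factor (s − 8) and quotient 5s³ − 53s² − 378s + 720.
Continuing, s = −6 is a root, so (s + 6) divides it; the quotient is 5s² − 83s + 120.
The remaining quadratic factors as (s − 15)(5s − 8).

(5s − 8)(s + 6)(s − 15)(s − 8)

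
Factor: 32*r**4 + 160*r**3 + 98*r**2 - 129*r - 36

Testing divisors of the constant over divisors of the leading coefficient, r = 3/4 is a root, giving the factor (4*r - 3) and quotient 8*r**3 + 46*r**2 + 59*r + 12.
Then r = -4 is a root, so (r + 4) is a factor; dividing leaves 8*r**2 + 14*r + 3.
The remaining quadratic factors as (4*r + 1)(2*r + 3).

(2*r + 3)*(4*r + 1)*(4*r - 3)*(r + 4)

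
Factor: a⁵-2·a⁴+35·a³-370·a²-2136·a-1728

(a+1)·(a+3)·(a-8)·(a²+2·a+72)

By the rational root theorem, a = -3 is a root, giving the factor (a+3) and quotient a⁴-5·a³+50·a²-520·a-576.
Next, a = -1 is a root, so (a+1) is a factor; dividing leaves a³-6·a²+56·a-576.
Then a = 8 is a root, so (a-8) divides it; the quotient is a²+2·a+72.
The quadratic a²+2·a+72 has discriminant -284 < 0 and is irreducible over ℤ.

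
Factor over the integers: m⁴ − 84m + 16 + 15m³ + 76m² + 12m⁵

(3m − 2)(4m − 1)(m + 2)(m² − m + 4)

Trying the rational-root candidates, m = 2/3 is a root, so (3m − 2) is a factor; dividing leaves 4m⁴ + 3m³ + 7m² + 30m − 8.
Next, m = 1/4 is a root, so (4m − 1) is a factor; dividing leaves m³ + m² + 2m + 8.
Then m = −2 is a root, so (m + 2) is a factor; dividing leaves m² − m + 4.
The quadratic m² − m + 4 has discriminant −15 < 0 and is irreducible over ℤ.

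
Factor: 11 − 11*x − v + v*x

(v − 11)*(x − 1)

Group as (v*x − v) + (−11*x + 11) = v*(x − 1) − 11*(x − 1).
Both groups share the factor (x − 1).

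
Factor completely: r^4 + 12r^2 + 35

(r^2 + 5)(r^2 + 7)

Substitute u = r^2 to get a quadratic in u, then factor.
r^2 + 5 is irreducible over ℤ (always positive, so no real roots).
r^2 + 7 is irreducible over ℤ (always positive, so no real roots).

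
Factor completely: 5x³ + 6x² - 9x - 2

(5x + 1)(x + 2)(x - 1)

Testing divisors of the constant over divisors of the leading coefficient, x = -1/5 is a root, so (5x + 1) divides it; the quotient is x² + x - 2.
The remaining quadratic factors as (x + 2)(x - 1).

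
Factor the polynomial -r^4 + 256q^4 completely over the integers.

(4q + r)(4q - r)(16q^2 + r^2)

Write as (16q^2)² − (r^2)², then factor 16q^2 - r^2 once more.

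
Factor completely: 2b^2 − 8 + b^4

(b^2 + 4)(b^2 − 2)

Substitute u = b^2 to get a quadratic in u, then factor.
b^2 + 4 is irreducible over ℤ (sum of squares).
b^2 − 2 is irreducible over ℤ (2 is not a perfect square).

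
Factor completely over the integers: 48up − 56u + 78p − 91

(6p − 7)(8u + 13)

Group as (48up − 56u) + (78p − 91) = 8u(6p − 7) + 13(6p − 7).
Both groups share the factor (6p − 7).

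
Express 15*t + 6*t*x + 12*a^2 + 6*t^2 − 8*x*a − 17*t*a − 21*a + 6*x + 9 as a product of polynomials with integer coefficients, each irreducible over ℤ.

Group: 3*t*(2*t + 2*x − 3*a + 3) + (−4*a + 3)*(2*t + 2*x − 3*a + 3); both groups contain (2*t + 2*x − 3*a + 3).

(2*t + 2*x − 3*a + 3)*(3*t − 4*a + 3)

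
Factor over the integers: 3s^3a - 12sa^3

Pull out the common factor 3sa; s^2 - 4a^2 is a difference of squares.

3as(s - 2a)(s + 2a)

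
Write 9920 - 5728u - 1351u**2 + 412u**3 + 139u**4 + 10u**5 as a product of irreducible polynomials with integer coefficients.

(2u - 5)(5u - 8)(u + 8)(u**2 + 10u + 31)

Among the possible rational roots, u = 5/2 is a root, so (2u - 5) divides it; the quotient is 5u**4 + 82u**3 + 411u**2 + 352u - 1984.
Next, u = -8 is a root, so (u + 8) is a factor; dividing leaves 5u**3 + 42u**2 + 75u - 248.
Continuing, u = 8/5 is a root, giving the factor (5u - 8) and quotient u**2 + 10u + 31.
The quadratic u**2 + 10u + 31 has discriminant -24 < 0 and is irreducible over ℤ.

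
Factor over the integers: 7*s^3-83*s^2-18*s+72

By the rational root theorem, s = -1 is a root, so (s+1) is a factor; dividing leaves 7*s^2-90*s+72.
The remaining quadratic factors as (7*s-6)(s-12).

(7*s-6)*(s+1)*(s-12)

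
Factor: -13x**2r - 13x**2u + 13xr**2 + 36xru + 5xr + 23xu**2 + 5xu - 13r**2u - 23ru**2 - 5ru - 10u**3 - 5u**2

Group: 13x(-xr - xu + ru + u**2) + (-13r - 10u - 5)(-xr - xu + ru + u**2); both groups contain (-xr - xu + ru + u**2), so (13x - 13r - 10u - 5) is a factor with cofactor -xr - xu + ru + u**2.
The cofactor groups again: -xr - xu + ru + u**2 = -x(r + u) + u(r + u); both groups contain (r + u), giving -(x - u)(r + u).

-(13x - 13r - 10u - 5)(x - u)(r + u)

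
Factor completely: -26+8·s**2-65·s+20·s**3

(5·s+2)·(4·s**2-13)

Group as (20·s**3-65·s) + (8·s**2-26) = 5·s·(4·s**2-13) + 2·(4·s**2-13).
Both groups share the factor (4·s**2-13).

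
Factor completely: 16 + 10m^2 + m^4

(m^2 + 2)(m^2 + 8)

Substitute u = m^2 to get a quadratic in u, then factor.
m^2 + 8 is irreducible over ℤ (always positive, so no real roots).
m^2 + 2 is irreducible over ℤ (always positive, so no real roots).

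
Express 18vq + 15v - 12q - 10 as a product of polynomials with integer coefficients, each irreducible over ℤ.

(3v - 2)(6q + 5)

Group as (18vq + 15v) + (-12q - 10) = 3v(6q + 5) - 2(6q + 5).
Both groups share the factor (6q + 5).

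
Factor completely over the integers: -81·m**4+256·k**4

(4·k+3·m)·(4·k-3·m)·(16·k**2+9·m**2)

(4·k)⁴ − (3·m)⁴ = ((4·k)² − (3·m)²)((4·k)² + (3·m)²); the first factor splits again, the second (16·k**2+9·m**2) is irreducible.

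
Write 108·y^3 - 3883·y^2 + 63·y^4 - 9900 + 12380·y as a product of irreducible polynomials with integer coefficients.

(3·y - 10)·(3·y - 11)·(7·y - 9)·(y + 10)

Among the possible rational roots, y = 10/3 is a root, so (3·y - 10) is a factor; dividing leaves 21·y^3 + 106·y^2 - 941·y + 990.
Next, y = 11/3 is a root, giving the factor (3·y - 11) and quotient 7·y^2 + 61·y - 90.
The remaining quadratic factors as (7·y - 9)(y + 10).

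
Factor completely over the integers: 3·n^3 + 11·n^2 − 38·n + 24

Testing divisors of the constant over divisors of the leading coefficient, n = 4/3 is a root, so (3·n − 4) divides it; the quotient is n^2 + 5·n − 6.
The remaining quadratic factors as (n − 1)(n + 6).

(3·n − 4)·(n + 6)·(n − 1)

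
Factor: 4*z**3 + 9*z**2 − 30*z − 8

Trying the rational-root candidates, z = −4 is a root, so (z + 4) is a factor; dividing leaves 4*z**2 − 7*z − 2.
The remaining quadratic factors as (z − 2)(4*z + 1).

(4*z + 1)*(z + 4)*(z − 2)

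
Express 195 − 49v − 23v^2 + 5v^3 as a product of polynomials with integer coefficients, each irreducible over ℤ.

(5v − 13)(v + 3)(v − 5)

Testing divisors of the constant over divisors of the leading coefficient, v = −3 is a root, so (v + 3) divides it; the quotient is 5v^2 − 38v + 65.
The remaining quadratic factors as (5v − 13)(v − 5).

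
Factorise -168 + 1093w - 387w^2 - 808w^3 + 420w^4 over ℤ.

(2w - 3)(5w - 7)(6w - 1)(7w + 8)

By the rational root theorem, w = 7/5 is a root, giving the factor (5w - 7) and quotient 84w^3 - 44w^2 - 139w + 24.
Then w = 3/2 is a root, so (2w - 3) divides it; the quotient is 42w^2 + 41w - 8.
The remaining quadratic factors as (6w - 1)(7w + 8).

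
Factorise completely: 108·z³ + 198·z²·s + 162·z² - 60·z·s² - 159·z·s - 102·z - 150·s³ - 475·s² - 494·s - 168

(6·z - 5·s - 6)·(3·z + 5·s + 4)·(6·z + 6·s + 7)

Group: 6·z·(18·z² + 15·z·s + 6·z - 25·s² - 50·s - 24) + (6·s + 7)·(18·z² + 15·z·s + 6·z - 25·s² - 50·s - 24); both groups contain (18·z² + 15·z·s + 6·z - 25·s² - 50·s - 24), so (6·z + 6·s + 7) is a factor with cofactor 18·z² + 15·z·s + 6·z - 25·s² - 50·s - 24.
The cofactor groups again: 18·z² + 15·z·s + 6·z - 25·s² - 50·s - 24 = 3·z·(6·z - 5·s - 6) + (5·s + 4)·(6·z - 5·s - 6); both groups contain (6·z - 5·s - 6), giving (3·z + 5·s + 4)·(6·z - 5·s - 6).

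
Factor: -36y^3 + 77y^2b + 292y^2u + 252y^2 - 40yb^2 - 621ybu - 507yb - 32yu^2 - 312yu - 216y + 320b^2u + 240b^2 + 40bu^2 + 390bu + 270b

Group: y(-36y^2 + 77yb + 4yu + 36y - 40b^2 - 5bu - 45b) + (-8u - 6)(-36y^2 + 77yb + 4yu + 36y - 40b^2 - 5bu - 45b); both groups contain (-36y^2 + 77yb + 4yu + 36y - 40b^2 - 5bu - 45b), so (y - 8u - 6) is a factor with cofactor -36y^2 + 77yb + 4yu + 36y - 40b^2 - 5bu - 45b.
The cofactor groups again: -36y^2 + 77yb + 4yu + 36y - 40b^2 - 5bu - 45b = -9y(4y - 5b) + (8b + u + 9)(4y - 5b); both groups contain (4y - 5b), giving -(9y - 8b - u - 9)(4y - 5b).

-(4y - 5b)(9y - 8b - u - 9)(y - 8u - 6)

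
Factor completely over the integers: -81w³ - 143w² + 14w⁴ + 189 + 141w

(2w + 3)(7w - 9)(w + 1)(w - 7)

Trying the rational-root candidates, w = -3/2 is a root, giving the factor (2w + 3) and quotient 7w³ - 51w² + 5w + 63.
Next, w = 7 is a root, so (w - 7) is a factor; dividing leaves 7w² - 2w - 9.
The remaining quadratic factors as (7w - 9)(w + 1).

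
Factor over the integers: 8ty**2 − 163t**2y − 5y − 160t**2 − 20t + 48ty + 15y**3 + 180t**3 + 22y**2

(4t + y)(5t − 3y − 5)(9t − 5y + 1)

Group: 4t(45t**2 − 52ty − 40t + 15y**2 + 22y − 5) + y(45t**2 − 52ty − 40t + 15y**2 + 22y − 5); both groups contain (45t**2 − 52ty − 40t + 15y**2 + 22y − 5), so (4t + y) is a factor with cofactor 45t**2 − 52ty − 40t + 15y**2 + 22y − 5.
The cofactor groups again: 45t**2 − 52ty − 40t + 15y**2 + 22y − 5 = 9t(5t − 3y − 5) + (−5y + 1)(5t − 3y − 5); both groups contain (5t − 3y − 5), giving (9t − 5y + 1)(5t − 3y − 5).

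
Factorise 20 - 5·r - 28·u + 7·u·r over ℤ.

(7·u - 5)·(r - 4)

Group as (7·u·r - 28·u) + (-5·r + 20) = 7·u·(r - 4) - 5·(r - 4).
Both groups share the factor (r - 4).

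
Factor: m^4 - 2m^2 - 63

Substitute u = m^2 to get a quadratic in u, then factor.
m^2 - 9 is a difference of squares.
m^2 + 7 is irreducible over ℤ (always positive, so no real roots).

(m + 3)(m - 3)(m^2 + 7)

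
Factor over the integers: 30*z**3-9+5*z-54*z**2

Group as (30*z**3+5*z) + (-54*z**2-9) = 5*z*(6*z**2+1) - 9*(6*z**2+1).
Both groups share the factor (6*z**2+1).

(5*z-9)*(6*z**2+1)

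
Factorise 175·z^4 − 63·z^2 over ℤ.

7·z^2·(5·z + 3)·(5·z − 3)

Pull out the common factor 7·z^2; 25·z^2 − 9 is a difference of squares.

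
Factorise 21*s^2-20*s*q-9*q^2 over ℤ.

Group: 3*s*(7*s-9*q) + q*(7*s-9*q); both groups contain (7*s-9*q).

(7*s-9*q)*(3*s+q)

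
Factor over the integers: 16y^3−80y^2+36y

Pull out the common factor 4y, then factor the remaining trinomial.

4y(2y−1)(2y−9)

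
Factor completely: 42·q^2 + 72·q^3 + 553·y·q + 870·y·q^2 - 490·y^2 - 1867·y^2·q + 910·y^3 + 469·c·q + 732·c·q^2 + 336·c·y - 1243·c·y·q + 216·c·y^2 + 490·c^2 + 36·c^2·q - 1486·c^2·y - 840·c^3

-(10·c + 14·y + q)·(12·c + 13·y - 12·q - 7)·(7·c - 5·y + 6·q)

Group: 7·c·(-120·c^2 - 298·c·y + 108·c·q + 70·c - 182·y^2 + 155·y·q + 98·y + 12·q^2 + 7·q) + (-5·y + 6·q)·(-120·c^2 - 298·c·y + 108·c·q + 70·c - 182·y^2 + 155·y·q + 98·y + 12·q^2 + 7·q); both groups contain (-120·c^2 - 298·c·y + 108·c·q + 70·c - 182·y^2 + 155·y·q + 98·y + 12·q^2 + 7·q), so (7·c - 5·y + 6·q) is a factor with cofactor -120·c^2 - 298·c·y + 108·c·q + 70·c - 182·y^2 + 155·y·q + 98·y + 12·q^2 + 7·q.
The cofactor groups again: -120·c^2 - 298·c·y + 108·c·q + 70·c - 182·y^2 + 155·y·q + 98·y + 12·q^2 + 7·q = -10·c·(12·c + 13·y - 12·q - 7) + (-14·y - q)·(12·c + 13·y - 12·q - 7); both groups contain (12·c + 13·y - 12·q - 7), giving -(10·c + 14·y + q)·(12·c + 13·y - 12·q - 7).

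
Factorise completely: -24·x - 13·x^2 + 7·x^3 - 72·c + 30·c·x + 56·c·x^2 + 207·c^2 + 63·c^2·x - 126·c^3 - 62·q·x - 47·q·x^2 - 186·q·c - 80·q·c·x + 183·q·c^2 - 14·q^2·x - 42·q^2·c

Group: 7·q·(-6·q·c - 2·q·x + 21·c^2 - 14·c·x - 24·c - 7·x^2 - 8·x) + (-6·c - x + 3)·(-6·q·c - 2·q·x + 21·c^2 - 14·c·x - 24·c - 7·x^2 - 8·x); both groups contain (-6·q·c - 2·q·x + 21·c^2 - 14·c·x - 24·c - 7·x^2 - 8·x), so (7·q - 6·c - x + 3) is a factor with cofactor -6·q·c - 2·q·x + 21·c^2 - 14·c·x - 24·c - 7·x^2 - 8·x.
The cofactor groups again: -6·q·c - 2·q·x + 21·c^2 - 14·c·x - 24·c - 7·x^2 - 8·x = -3·c·(2·q - 7·c + 7·x + 8) - x·(2·q - 7·c + 7·x + 8); both groups contain (2·q - 7·c + 7·x + 8), giving -(3·c + x)·(2·q - 7·c + 7·x + 8).

-(7·q - 6·c - x + 3)·(2·q - 7·c + 7·x + 8)·(3·c + x)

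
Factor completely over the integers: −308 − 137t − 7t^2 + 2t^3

Testing divisors of the constant over divisors of the leading coefficient, t = −7/2 is a root, so (2t + 7) is a factor; dividing leaves t^2 − 7t − 44.
The remaining quadratic factors as (t − 11)(t + 4).

(2t + 7)(t + 4)(t − 11)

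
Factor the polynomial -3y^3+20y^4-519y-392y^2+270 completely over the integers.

By the rational root theorem, y = 5 is a root, so (y-5) is a factor; dividing leaves 20y^3+97y^2+93y-54.
Continuing, y = 2/5 is a root, giving the factor (5y-2) and quotient 4y^2+21y+27.
The remaining quadratic factors as (y+3)(4y+9).

(4y+9)(5y-2)(y+3)(y-5)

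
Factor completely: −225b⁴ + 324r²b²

9b²(6r − 5b)(6r + 5b)

Pull out the common factor 9b²; 36r² − 25b² is a difference of squares.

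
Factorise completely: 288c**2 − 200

8(6c + 5)(6c − 5)

Factor out 8, leaving 36c**2 − 25, which is a difference of two squares.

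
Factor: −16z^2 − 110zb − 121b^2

−(2z + 11b)(8z + 11b)

Group: −2z(8z + 11b) − 11b(8z + 11b); both groups contain (8z + 11b).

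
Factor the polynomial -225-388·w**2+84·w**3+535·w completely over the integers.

(2·w-5)·(6·w-5)·(7·w-9)

Testing divisors of the constant over divisors of the leading coefficient, w = 5/6 is a root, giving the factor (6·w-5) and quotient 14·w**2-53·w+45.
The remaining quadratic factors as (7·w-9)(2·w-5).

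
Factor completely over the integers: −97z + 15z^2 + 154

(3z − 11)(5z − 14)

Need a pair with product 15·154 = 2310 and sum −97: that's −55 and −42.
Split the middle term: 15z^2 − 55z − 42z + 154 = 5z(3z − 11) − 14(3z − 11).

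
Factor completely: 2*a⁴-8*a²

Every term has a factor of 2*a². Then a²-4 = (a)² − (2)².

2*a²*(a+2)*(a-2)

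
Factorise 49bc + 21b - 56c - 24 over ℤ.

Group as (49bc + 21b) + (-56c - 24) = 7b(7c + 3) - 8(7c + 3).
Both groups share the factor (7c + 3).

(7b - 8)(7c + 3)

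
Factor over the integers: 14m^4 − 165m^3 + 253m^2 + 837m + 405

By the rational root theorem, m = 9 is a root, so (m − 9) divides it; the quotient is 14m^3 − 39m^2 − 98m − 45.
Continuing, m = −5/7 is a root, giving the factor (7m + 5) and quotient 2m^2 − 7m − 9.
The remaining quadratic factors as (m + 1)(2m − 9).

(2m − 9)(7m + 5)(m + 1)(m − 9)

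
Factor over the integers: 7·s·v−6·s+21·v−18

Group as (7·s·v−6·s) + (21·v−18) = s·(7·v−6) + 3·(7·v−6).
Both groups share the factor (7·v−6).

(7·v−6)·(s+3)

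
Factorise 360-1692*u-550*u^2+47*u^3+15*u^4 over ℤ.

(3*u+10)*(5*u-1)*(u+6)*(u-6)

Trying the rational-root candidates, u = -6 is a root, giving the factor (u+6) and quotient 15*u^3-43*u^2-292*u+60.
Then u = 1/5 is a root, so (5*u-1) is a factor; dividing leaves 3*u^2-8*u-60.
The remaining quadratic factors as (u-6)(3*u+10).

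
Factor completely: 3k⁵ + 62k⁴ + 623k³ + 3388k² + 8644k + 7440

By the rational root theorem, k = −6 is a root, so (k + 6) is a factor; dividing leaves 3k⁴ + 44k³ + 359k² + 1234k + 1240.
Continuing, k = −4 is a root, so (k + 4) divides it; the quotient is 3k³ + 32k² + 231k + 310.
Then k = −5/3 is a root, so (3k + 5) is a factor; dividing leaves k² + 9k + 62.
The quadratic k² + 9k + 62 has discriminant −167 < 0 and is irreducible over ℤ.

(3k + 5)(k + 4)(k + 6)(k² + 9k + 62)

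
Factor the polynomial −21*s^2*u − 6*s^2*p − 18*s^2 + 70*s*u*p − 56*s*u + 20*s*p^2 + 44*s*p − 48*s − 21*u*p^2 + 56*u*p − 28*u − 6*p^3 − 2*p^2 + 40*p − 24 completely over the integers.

−(s − 3*p + 2)*(3*s − p + 2)*(7*u + 2*p + 6)

Group: 7*u*(−3*s^2 + 10*s*p − 8*s − 3*p^2 + 8*p − 4) + (2*p + 6)*(−3*s^2 + 10*s*p − 8*s − 3*p^2 + 8*p − 4); both groups contain (−3*s^2 + 10*s*p − 8*s − 3*p^2 + 8*p − 4), so (7*u + 2*p + 6) is a factor with cofactor −3*s^2 + 10*s*p − 8*s − 3*p^2 + 8*p − 4.
The cofactor groups again: −3*s^2 + 10*s*p − 8*s − 3*p^2 + 8*p − 4 = −3*s*(s − 3*p + 2) + (p − 2)*(s − 3*p + 2); both groups contain (s − 3*p + 2), giving −(3*s − p + 2)*(s − 3*p + 2).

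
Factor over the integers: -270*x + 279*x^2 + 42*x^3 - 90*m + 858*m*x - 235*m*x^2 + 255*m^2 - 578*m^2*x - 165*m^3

-(11*m + 7*x - 6)*(15*m - 2*x - 15)*(m + 3*x)

Group: 15*m*(-11*m^2 - 40*m*x + 6*m - 21*x^2 + 18*x) + (-2*x - 15)*(-11*m^2 - 40*m*x + 6*m - 21*x^2 + 18*x); both groups contain (-11*m^2 - 40*m*x + 6*m - 21*x^2 + 18*x), so (15*m - 2*x - 15) is a factor with cofactor -11*m^2 - 40*m*x + 6*m - 21*x^2 + 18*x.
The cofactor groups again: -11*m^2 - 40*m*x + 6*m - 21*x^2 + 18*x = -m*(11*m + 7*x - 6) - 3*x*(11*m + 7*x - 6); both groups contain (11*m + 7*x - 6), giving -(m + 3*x)*(11*m + 7*x - 6).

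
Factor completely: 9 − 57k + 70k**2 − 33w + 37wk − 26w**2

−(2w − 5k + 3)(13w + 14k − 3)

Group: −13w(2w − 5k + 3) + (−14k + 3)(2w − 5k + 3); both groups contain (2w − 5k + 3).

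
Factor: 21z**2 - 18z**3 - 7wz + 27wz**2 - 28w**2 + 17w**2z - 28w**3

-(4w - 3z)(7w - 6z + 7)(w + z)

Group: w(-28w**2 + 45wz - 28w - 18z**2 + 21z) + z(-28w**2 + 45wz - 28w - 18z**2 + 21z); both groups contain (-28w**2 + 45wz - 28w - 18z**2 + 21z), so (w + z) is a factor with cofactor -28w**2 + 45wz - 28w - 18z**2 + 21z.
The cofactor groups again: -28w**2 + 45wz - 28w - 18z**2 + 21z = -7w(4w - 3z) + (6z - 7)(4w - 3z); both groups contain (4w - 3z), giving -(7w - 6z + 7)(4w - 3z).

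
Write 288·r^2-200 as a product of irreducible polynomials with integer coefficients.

8·(6·r+5)·(6·r-5)

Pull out the common factor 8; 36·r^2-25 is a difference of squares.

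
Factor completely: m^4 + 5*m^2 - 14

(m^2 + 7)*(m^2 - 2)

Substitute u = m^2 to get a quadratic in u, then factor.
m^2 + 7 is irreducible over ℤ (always positive, so no real roots).
m^2 - 2 is irreducible over ℤ (2 is not a perfect square).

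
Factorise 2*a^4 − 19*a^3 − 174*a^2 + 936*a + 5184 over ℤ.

(2*a + 9)*(a + 6)*(a − 12)*(a − 8)

Testing divisors of the constant over divisors of the leading coefficient, a = −9/2 is a root, so (2*a + 9) is a factor; dividing leaves a^3 − 14*a^2 − 24*a + 576.
Next, a = −6 is a root, giving the factor (a + 6) and quotient a^2 − 20*a + 96.
The remaining quadratic factors as (a − 12)(a − 8).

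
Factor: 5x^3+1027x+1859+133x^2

(5x+13)(x+11)(x+13)

Among the possible rational roots, x = -11 is a root, so (x+11) divides it; the quotient is 5x^2+78x+169.
The remaining quadratic factors as (x+13)(5x+13).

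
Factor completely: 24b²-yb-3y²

Group: -y(3y-8b) - 3b(3y-8b); both groups contain (3y-8b).

-(3y-8b)(y+3b)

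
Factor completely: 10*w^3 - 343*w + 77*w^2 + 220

By the rational root theorem, w = 4/5 is a root, giving the factor (5*w - 4) and quotient 2*w^2 + 17*w - 55.
The remaining quadratic factors as (w + 11)(2*w - 5).

(2*w - 5)*(5*w - 4)*(w + 11)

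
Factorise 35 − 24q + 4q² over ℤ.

Need a pair with product 4·35 = 140 and sum −24: that's −14 and −10.
Split the middle term: 4q² − 14q − 10q + 35 = 2q(2q − 7) − 5(2q − 7).

(2q − 5)(2q − 7)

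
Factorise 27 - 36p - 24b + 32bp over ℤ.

Group as (32bp - 24b) + (-36p + 27) = 8b(4p - 3) - 9(4p - 3).
Both groups share the factor (4p - 3).

(4p - 3)(8b - 9)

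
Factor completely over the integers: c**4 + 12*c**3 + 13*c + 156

(c + 12)*(c**3 + 13)

Group as (c**4 + 13*c) + (12*c**3 + 156) = c*(c**3 + 13) + 12*(c**3 + 13).
Both groups share the factor (c**3 + 13).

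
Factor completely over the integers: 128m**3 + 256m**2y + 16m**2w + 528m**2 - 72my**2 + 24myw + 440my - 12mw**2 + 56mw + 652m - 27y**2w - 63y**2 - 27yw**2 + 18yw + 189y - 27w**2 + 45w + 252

(4m + 9y + 9)(4m - y - w + 4)(8m + 3w + 7)

Group: 4m(32m**2 + 72my + 12mw + 100m + 27yw + 63y + 27w + 63) + (-y - w + 4)(32m**2 + 72my + 12mw + 100m + 27yw + 63y + 27w + 63); both groups contain (32m**2 + 72my + 12mw + 100m + 27yw + 63y + 27w + 63), so (4m - y - w + 4) is a factor with cofactor 32m**2 + 72my + 12mw + 100m + 27yw + 63y + 27w + 63.
The cofactor groups again: 32m**2 + 72my + 12mw + 100m + 27yw + 63y + 27w + 63 = 4m(8m + 3w + 7) + (9y + 9)(8m + 3w + 7); both groups contain (8m + 3w + 7), giving (4m + 9y + 9)(8m + 3w + 7).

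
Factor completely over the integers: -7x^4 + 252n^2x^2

7x^2(6n + x)(6n - x)

Every term has a factor of 7x^2. Then 36n^2 - x^2 = (6n)² − (x)².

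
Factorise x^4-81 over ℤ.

Write as (x^2)² − (9)², then factor x^2-9 once more.

(x+3)(x-3)(x^2+9)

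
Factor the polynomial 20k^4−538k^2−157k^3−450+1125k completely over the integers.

(4k+15)(5k−3)(k−1)(k−10)

Trying the rational-root candidates, k = 3/5 is a root, so (5k−3) divides it; the quotient is 4k^3−29k^2−125k+150.
Then k = 1 is a root, so (k−1) is a factor; dividing leaves 4k^2−25k−150.
The remaining quadratic factors as (k−10)(4k+15).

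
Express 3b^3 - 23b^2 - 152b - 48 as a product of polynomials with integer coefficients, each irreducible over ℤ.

By the rational root theorem, b = 12 is a root, so (b - 12) is a factor; dividing leaves 3b^2 + 13b + 4.
The remaining quadratic factors as (b + 4)(3b + 1).

(3b + 1)(b + 4)(b - 12)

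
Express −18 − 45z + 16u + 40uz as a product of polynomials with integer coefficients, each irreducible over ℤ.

(5z + 2)(8u − 9)

Group as (40uz + 16u) + (−45z − 18) = 8u(5z + 2) − 9(5z + 2).
Both groups share the factor (5z + 2).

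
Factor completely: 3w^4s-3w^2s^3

Pull out the common factor 3w^2s; w^2-s^2 is a difference of squares.

3sw^2(w-s)(w+s)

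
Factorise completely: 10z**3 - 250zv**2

Pull out the common factor 10z; z**2 - 25v**2 is a difference of squares.

10z(z - 5v)(z + 5v)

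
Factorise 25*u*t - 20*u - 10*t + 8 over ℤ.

Group as (25*u*t - 20*u) + (-10*t + 8) = 5*u*(5*t - 4) - 2*(5*t - 4).
Both groups share the factor (5*t - 4).

(5*t - 4)*(5*u - 2)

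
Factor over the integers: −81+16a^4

(2a+3)(2a−3)(4a^2+9)

Difference of squares twice: with A = 2a and B = 3, A⁴ − B⁴ = (A² − B²)(A² + B²), and A² − B² factors again.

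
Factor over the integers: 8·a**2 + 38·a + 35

Need a pair with product 8·35 = 280 and sum 38: that's 10 and 28.
Split the middle term: 8·a**2 + 10·a + 28·a + 35 = 2·a·(4·a + 5) + 7·(4·a + 5).

(2·a + 7)·(4·a + 5)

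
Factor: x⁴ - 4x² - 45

(x + 3)(x - 3)(x² + 5)

Substitute u = x² to get a quadratic in u, then factor.
x² + 5 is irreducible over ℤ (always positive, so no real roots).
x² - 9 is a difference of squares.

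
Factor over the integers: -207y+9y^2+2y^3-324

Trying the rational-root candidates, y = -12 is a root, giving the factor (y+12) and quotient 2y^2-15y-27.
The remaining quadratic factors as (y-9)(2y+3).

(2y+3)(y+12)(y-9)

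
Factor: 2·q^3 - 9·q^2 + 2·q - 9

Group as (2·q^3 + 2·q) + (-9·q^2 - 9) = 2·q·(q^2 + 1) - 9·(q^2 + 1).
Both groups share the factor (q^2 + 1).

(2·q - 9)·(q^2 + 1)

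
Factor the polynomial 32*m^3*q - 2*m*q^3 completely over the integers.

Every term has a factor of 2*m*q. Then 16*m^2 - q^2 = (4*m)² − (q)².

2*m*q*(4*m + q)*(4*m - q)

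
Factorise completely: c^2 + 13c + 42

Two integers with product 42 and sum 13 are 6 and 7.

(c + 6)(c + 7)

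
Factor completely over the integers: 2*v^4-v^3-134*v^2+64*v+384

Testing divisors of the constant over divisors of the leading coefficient, v = -8 is a root, so (v+8) divides it; the quotient is 2*v^3-17*v^2+2*v+48.
Next, v = -3/2 is a root, so (2*v+3) divides it; the quotient is v^2-10*v+16.
The remaining quadratic factors as (v-2)(v-8).

(2*v+3)*(v+8)*(v-2)*(v-8)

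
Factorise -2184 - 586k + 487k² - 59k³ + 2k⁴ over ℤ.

Trying the rational-root candidates, k = 14 is a root, so (k - 14) is a factor; dividing leaves 2k³ - 31k² + 53k + 156.
Next, k = 13 is a root, giving the factor (k - 13) and quotient 2k² - 5k - 12.
The remaining quadratic factors as (2k + 3)(k - 4).

(2k + 3)(k - 13)(k - 14)(k - 4)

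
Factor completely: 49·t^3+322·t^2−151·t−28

By the rational root theorem, t = −1/7 is a root, so (7·t+1) is a factor; dividing leaves 7·t^2+45·t−28.
The remaining quadratic factors as (7·t−4)(t+7).

(7·t+1)·(7·t−4)·(t+7)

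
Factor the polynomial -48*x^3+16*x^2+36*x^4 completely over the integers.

4*x^2*(3*x-2)^2

Every term has a factor of 4*x^2; factoring it out leaves 9*x^2-12*x+4.
Recognize a perfect-square trinomial with the parts 2 and 3*x.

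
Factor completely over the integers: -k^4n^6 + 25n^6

Factor out n^6 first: what remains is -k^4 + 25.
Recognize a difference of squares with the parts 5 and k^2.

-n^6(k^2 + 5)(k^2 - 5)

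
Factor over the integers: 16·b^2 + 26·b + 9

Need a pair with product 16·9 = 144 and sum 26: that's 18 and 8.
Split the middle term: 16·b^2 + 18·b + 8·b + 9 = 2·b·(8·b + 9) + (8·b + 9).

(2·b + 1)·(8·b + 9)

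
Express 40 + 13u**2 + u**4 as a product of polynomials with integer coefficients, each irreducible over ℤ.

Substitute w = u**2 to get a quadratic in w, then factor.
u**2 + 5 is irreducible over ℤ (always positive, so no real roots).
u**2 + 8 is irreducible over ℤ (always positive, so no real roots).

(u**2 + 5)(u**2 + 8)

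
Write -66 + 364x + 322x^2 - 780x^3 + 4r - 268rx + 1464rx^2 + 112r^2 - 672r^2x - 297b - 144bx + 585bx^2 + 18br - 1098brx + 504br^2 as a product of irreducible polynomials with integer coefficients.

(14r - 13x + 11)(4r - 5x - 3)(9b - 12x + 2)

Group: 9b(56r^2 - 122rx + 2r + 65x^2 - 16x - 33) + (-12x + 2)(56r^2 - 122rx + 2r + 65x^2 - 16x - 33); both groups contain (56r^2 - 122rx + 2r + 65x^2 - 16x - 33), so (9b - 12x + 2) is a factor with cofactor 56r^2 - 122rx + 2r + 65x^2 - 16x - 33.
The cofactor groups again: 56r^2 - 122rx + 2r + 65x^2 - 16x - 33 = 14r(4r - 5x - 3) + (-13x + 11)(4r - 5x - 3); both groups contain (4r - 5x - 3), giving (14r - 13x + 11)(4r - 5x - 3).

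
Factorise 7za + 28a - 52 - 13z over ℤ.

Group as (7za - 13z) + (28a - 52) = z(7a - 13) + 4(7a - 13).
Both groups share the factor (7a - 13).

(7a - 13)(z + 4)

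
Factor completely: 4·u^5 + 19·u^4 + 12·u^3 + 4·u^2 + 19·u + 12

(4·u + 3)·(u + 1)·(u + 4)·(u^2 - u + 1)

Among the possible rational roots, u = -4 is a root, so (u + 4) is a factor; dividing leaves 4·u^4 + 3·u^3 + 4·u + 3.
Then u = -1 is a root, so (u + 1) is a factor; dividing leaves 4·u^3 - u^2 + u + 3.
Continuing, u = -3/4 is a root, so (4·u + 3) divides it; the quotient is u^2 - u + 1.
The quadratic u^2 - u + 1 has discriminant -3 < 0 and is irreducible over ℤ.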